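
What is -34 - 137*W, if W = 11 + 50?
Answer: -8391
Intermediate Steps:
W = 61
-34 - 137*W = -34 - 137*61 = -34 - 8357 = -8391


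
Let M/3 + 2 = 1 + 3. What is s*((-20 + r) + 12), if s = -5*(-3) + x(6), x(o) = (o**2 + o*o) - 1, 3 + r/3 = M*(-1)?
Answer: -3010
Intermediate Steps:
M = 6 (M = -6 + 3*(1 + 3) = -6 + 3*4 = -6 + 12 = 6)
r = -27 (r = -9 + 3*(6*(-1)) = -9 + 3*(-6) = -9 - 18 = -27)
x(o) = -1 + 2*o**2 (x(o) = (o**2 + o**2) - 1 = 2*o**2 - 1 = -1 + 2*o**2)
s = 86 (s = -5*(-3) + (-1 + 2*6**2) = 15 + (-1 + 2*36) = 15 + (-1 + 72) = 15 + 71 = 86)
s*((-20 + r) + 12) = 86*((-20 - 27) + 12) = 86*(-47 + 12) = 86*(-35) = -3010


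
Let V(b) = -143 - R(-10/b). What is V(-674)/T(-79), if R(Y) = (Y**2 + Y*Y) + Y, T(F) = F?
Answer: 16242102/8971951 ≈ 1.8103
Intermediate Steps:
R(Y) = Y + 2*Y**2 (R(Y) = (Y**2 + Y**2) + Y = 2*Y**2 + Y = Y + 2*Y**2)
V(b) = -143 + 10*(1 - 20/b)/b (V(b) = -143 - (-10/b)*(1 + 2*(-10/b)) = -143 - (-10/b)*(1 - 20/b) = -143 - (-10)*(1 - 20/b)/b = -143 + 10*(1 - 20/b)/b)
V(-674)/T(-79) = (-143 - 200/(-674)**2 + 10/(-674))/(-79) = (-143 - 200*1/454276 + 10*(-1/674))*(-1/79) = (-143 - 50/113569 - 5/337)*(-1/79) = -16242102/113569*(-1/79) = 16242102/8971951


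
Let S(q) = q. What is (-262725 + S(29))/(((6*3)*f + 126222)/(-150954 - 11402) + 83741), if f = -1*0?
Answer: -21325135888/6797863787 ≈ -3.1370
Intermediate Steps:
f = 0
(-262725 + S(29))/(((6*3)*f + 126222)/(-150954 - 11402) + 83741) = (-262725 + 29)/(((6*3)*0 + 126222)/(-150954 - 11402) + 83741) = -262696/((18*0 + 126222)/(-162356) + 83741) = -262696/((0 + 126222)*(-1/162356) + 83741) = -262696/(126222*(-1/162356) + 83741) = -262696/(-63111/81178 + 83741) = -262696/6797863787/81178 = -262696*81178/6797863787 = -21325135888/6797863787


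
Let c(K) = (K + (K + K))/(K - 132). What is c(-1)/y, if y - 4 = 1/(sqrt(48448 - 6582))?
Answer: 167464/29696905 - 11*sqrt(346)/29696905 ≈ 0.0056322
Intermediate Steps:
c(K) = 3*K/(-132 + K) (c(K) = (K + 2*K)/(-132 + K) = (3*K)/(-132 + K) = 3*K/(-132 + K))
y = 4 + sqrt(346)/3806 (y = 4 + 1/(sqrt(48448 - 6582)) = 4 + 1/(sqrt(41866)) = 4 + 1/(11*sqrt(346)) = 4 + sqrt(346)/3806 ≈ 4.0049)
c(-1)/y = (3*(-1)/(-132 - 1))/(4 + sqrt(346)/3806) = (3*(-1)/(-133))/(4 + sqrt(346)/3806) = (3*(-1)*(-1/133))/(4 + sqrt(346)/3806) = 3/(133*(4 + sqrt(346)/3806))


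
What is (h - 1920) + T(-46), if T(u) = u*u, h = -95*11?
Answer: -849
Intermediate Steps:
h = -1045
T(u) = u²
(h - 1920) + T(-46) = (-1045 - 1920) + (-46)² = -2965 + 2116 = -849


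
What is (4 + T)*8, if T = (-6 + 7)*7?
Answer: 88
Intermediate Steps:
T = 7 (T = 1*7 = 7)
(4 + T)*8 = (4 + 7)*8 = 11*8 = 88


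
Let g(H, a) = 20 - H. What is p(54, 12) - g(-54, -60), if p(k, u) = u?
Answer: -62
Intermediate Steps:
p(54, 12) - g(-54, -60) = 12 - (20 - 1*(-54)) = 12 - (20 + 54) = 12 - 1*74 = 12 - 74 = -62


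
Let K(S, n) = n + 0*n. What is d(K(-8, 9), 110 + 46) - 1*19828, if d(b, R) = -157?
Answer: -19985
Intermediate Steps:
K(S, n) = n (K(S, n) = n + 0 = n)
d(K(-8, 9), 110 + 46) - 1*19828 = -157 - 1*19828 = -157 - 19828 = -19985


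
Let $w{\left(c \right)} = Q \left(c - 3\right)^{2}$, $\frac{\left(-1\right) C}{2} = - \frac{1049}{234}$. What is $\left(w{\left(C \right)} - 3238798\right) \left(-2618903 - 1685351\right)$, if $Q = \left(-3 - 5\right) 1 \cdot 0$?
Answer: $13940609246692$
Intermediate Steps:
$Q = 0$ ($Q = \left(-3 - 5\right) 1 \cdot 0 = \left(-8\right) 1 \cdot 0 = \left(-8\right) 0 = 0$)
$C = \frac{1049}{117}$ ($C = - 2 \left(- \frac{1049}{234}\right) = - 2 \left(\left(-1049\right) \frac{1}{234}\right) = \left(-2\right) \left(- \frac{1049}{234}\right) = \frac{1049}{117} \approx 8.9658$)
$w{\left(c \right)} = 0$ ($w{\left(c \right)} = 0 \left(c - 3\right)^{2} = 0 \left(-3 + c\right)^{2} = 0$)
$\left(w{\left(C \right)} - 3238798\right) \left(-2618903 - 1685351\right) = \left(0 - 3238798\right) \left(-2618903 - 1685351\right) = \left(-3238798\right) \left(-4304254\right) = 13940609246692$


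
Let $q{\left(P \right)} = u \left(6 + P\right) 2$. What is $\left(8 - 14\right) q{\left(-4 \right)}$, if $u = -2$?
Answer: $48$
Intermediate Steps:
$q{\left(P \right)} = -24 - 4 P$ ($q{\left(P \right)} = - 2 \left(6 + P\right) 2 = - 2 \left(12 + 2 P\right) = -24 - 4 P$)
$\left(8 - 14\right) q{\left(-4 \right)} = \left(8 - 14\right) \left(-24 - -16\right) = - 6 \left(-24 + 16\right) = \left(-6\right) \left(-8\right) = 48$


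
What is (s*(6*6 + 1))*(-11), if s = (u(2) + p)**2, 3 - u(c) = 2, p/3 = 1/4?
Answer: -19943/16 ≈ -1246.4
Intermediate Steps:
p = 3/4 ≈ 0.75000
u(c) = 1 (u(c) = 3 - 1*2 = 3 - 2 = 1)
s = 49/16 (s = (1 + 3/4)**2 = (7/4)**2 = 49/16 ≈ 3.0625)
(s*(6*6 + 1))*(-11) = (49*(6*6 + 1)/16)*(-11) = (49*(36 + 1)/16)*(-11) = ((49/16)*37)*(-11) = (1813/16)*(-11) = -19943/16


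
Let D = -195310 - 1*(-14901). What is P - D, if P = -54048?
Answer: 126361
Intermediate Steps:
D = -180409 (D = -195310 + 14901 = -180409)
P - D = -54048 - 1*(-180409) = -54048 + 180409 = 126361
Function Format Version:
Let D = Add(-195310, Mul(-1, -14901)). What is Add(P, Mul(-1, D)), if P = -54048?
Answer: 126361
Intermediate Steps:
D = -180409 (D = Add(-195310, 14901) = -180409)
Add(P, Mul(-1, D)) = Add(-54048, Mul(-1, -180409)) = Add(-54048, 180409) = 126361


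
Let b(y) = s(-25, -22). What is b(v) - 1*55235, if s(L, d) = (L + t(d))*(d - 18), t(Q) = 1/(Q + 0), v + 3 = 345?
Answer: -596565/11 ≈ -54233.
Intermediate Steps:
v = 342 (v = -3 + 345 = 342)
t(Q) = 1/Q
s(L, d) = (-18 + d)*(L + 1/d) (s(L, d) = (L + 1/d)*(d - 18) = (L + 1/d)*(-18 + d) = (-18 + d)*(L + 1/d))
b(y) = 11020/11 (b(y) = 1 - 18*(-25) - 18/(-22) - 25*(-22) = 1 + 450 - 18*(-1/22) + 550 = 1 + 450 + 9/11 + 550 = 11020/11)
b(v) - 1*55235 = 11020/11 - 1*55235 = 11020/11 - 55235 = -596565/11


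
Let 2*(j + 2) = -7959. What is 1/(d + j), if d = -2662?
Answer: -2/13287 ≈ -0.00015052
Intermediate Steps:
j = -7963/2 (j = -2 + (1/2)*(-7959) = -2 - 7959/2 = -7963/2 ≈ -3981.5)
1/(d + j) = 1/(-2662 - 7963/2) = 1/(-13287/2) = -2/13287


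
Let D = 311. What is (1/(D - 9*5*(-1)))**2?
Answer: 1/126736 ≈ 7.8904e-6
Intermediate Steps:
(1/(D - 9*5*(-1)))**2 = (1/(311 - 9*5*(-1)))**2 = (1/(311 - 45*(-1)))**2 = (1/(311 + 45))**2 = (1/356)**2 = 1/126736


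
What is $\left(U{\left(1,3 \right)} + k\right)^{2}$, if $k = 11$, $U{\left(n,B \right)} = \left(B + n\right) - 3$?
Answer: $144$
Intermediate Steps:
$U{\left(n,B \right)} = -3 + B + n$
$\left(U{\left(1,3 \right)} + k\right)^{2} = \left(\left(-3 + 3 + 1\right) + 11\right)^{2} = \left(1 + 11\right)^{2} = 12^{2} = 144$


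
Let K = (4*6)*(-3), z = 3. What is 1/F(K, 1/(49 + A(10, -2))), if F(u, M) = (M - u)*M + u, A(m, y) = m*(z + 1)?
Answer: -7921/563903 ≈ -0.014047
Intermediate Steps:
A(m, y) = 4*m (A(m, y) = m*(3 + 1) = m*4 = 4*m)
K = -72 (K = 24*(-3) = -72)
F(u, M) = u + M*(M - u) (F(u, M) = M*(M - u) + u = u + M*(M - u))
1/F(K, 1/(49 + A(10, -2))) = 1/(-72 + (1/(49 + 4*10))² - 1*(-72)/(49 + 4*10)) = 1/(-72 + (1/(49 + 40))² - 1*(-72)/(49 + 40)) = 1/(-72 + (1/89)² - 1*(-72)/89) = 1/(-72 + (1/89)² - 1*1/89*(-72)) = 1/(-72 + 1/7921 + 72/89) = 1/(-563903/7921) = -7921/563903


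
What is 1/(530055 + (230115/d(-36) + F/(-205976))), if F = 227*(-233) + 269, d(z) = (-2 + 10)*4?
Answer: 823904/442639416113 ≈ 1.8613e-6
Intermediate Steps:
d(z) = 32 (d(z) = 8*4 = 32)
F = -52622 (F = -52891 + 269 = -52622)
1/(530055 + (230115/d(-36) + F/(-205976))) = 1/(530055 + (230115/32 - 52622/(-205976))) = 1/(530055 + (230115*(1/32) - 52622*(-1/205976))) = 1/(530055 + (230115/32 + 26311/102988)) = 1/(530055 + 5924981393/823904) = 1/(442639416113/823904) = 823904/442639416113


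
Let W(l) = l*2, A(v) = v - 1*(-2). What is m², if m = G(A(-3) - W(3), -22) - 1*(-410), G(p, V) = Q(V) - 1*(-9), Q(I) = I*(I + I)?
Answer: 1923769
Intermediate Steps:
A(v) = 2 + v (A(v) = v + 2 = 2 + v)
Q(I) = 2*I² (Q(I) = I*(2*I) = 2*I²)
W(l) = 2*l
G(p, V) = 9 + 2*V² (G(p, V) = 2*V² - 1*(-9) = 2*V² + 9 = 9 + 2*V²)
m = 1387 (m = (9 + 2*(-22)²) - 1*(-410) = (9 + 2*484) + 410 = (9 + 968) + 410 = 977 + 410 = 1387)
m² = 1387² = 1923769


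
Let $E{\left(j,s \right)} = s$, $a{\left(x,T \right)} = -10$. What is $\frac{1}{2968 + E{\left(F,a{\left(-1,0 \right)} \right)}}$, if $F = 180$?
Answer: $\frac{1}{2958} \approx 0.00033807$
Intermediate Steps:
$\frac{1}{2968 + E{\left(F,a{\left(-1,0 \right)} \right)}} = \frac{1}{2968 - 10} = \frac{1}{2958}$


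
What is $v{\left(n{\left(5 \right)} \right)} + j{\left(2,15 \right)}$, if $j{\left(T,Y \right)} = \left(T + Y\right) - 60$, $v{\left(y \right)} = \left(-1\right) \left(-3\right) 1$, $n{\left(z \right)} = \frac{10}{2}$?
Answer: $-40$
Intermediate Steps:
$n{\left(z \right)} = 5$ ($n{\left(z \right)} = 10 \cdot \frac{1}{2} = 5$)
$v{\left(y \right)} = 3$ ($v{\left(y \right)} = 3 \cdot 1 = 3$)
$j{\left(T,Y \right)} = -60 + T + Y$
$v{\left(n{\left(5 \right)} \right)} + j{\left(2,15 \right)} = 3 + \left(-60 + 2 + 15\right) = 3 - 43 = -40$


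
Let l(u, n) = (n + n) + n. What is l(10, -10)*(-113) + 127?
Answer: 3517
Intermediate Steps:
l(u, n) = 3*n (l(u, n) = 2*n + n = 3*n)
l(10, -10)*(-113) + 127 = (3*(-10))*(-113) + 127 = -30*(-113) + 127 = 3390 + 127 = 3517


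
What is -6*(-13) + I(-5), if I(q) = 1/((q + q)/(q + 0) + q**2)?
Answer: 2107/27 ≈ 78.037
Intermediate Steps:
I(q) = 1/(2 + q**2) (I(q) = 1/((2*q)/q + q**2) = 1/(2 + q**2))
-6*(-13) + I(-5) = -6*(-13) + 1/(2 + (-5)**2) = 78 + 1/(2 + 25) = 78 + 1/27 = 2107/27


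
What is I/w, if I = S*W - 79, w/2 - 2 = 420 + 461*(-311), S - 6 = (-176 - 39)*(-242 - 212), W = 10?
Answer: -976081/285898 ≈ -3.4141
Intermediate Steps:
S = 97616 (S = 6 + (-176 - 39)*(-242 - 212) = 6 - 215*(-454) = 6 + 97610 = 97616)
w = -285898 (w = 4 + 2*(420 + 461*(-311)) = 4 + 2*(420 - 143371) = 4 + 2*(-142951) = 4 - 285902 = -285898)
I = 976081 (I = 97616*10 - 79 = 976160 - 79 = 976081)
I/w = 976081/(-285898) = 976081*(-1/285898) = -976081/285898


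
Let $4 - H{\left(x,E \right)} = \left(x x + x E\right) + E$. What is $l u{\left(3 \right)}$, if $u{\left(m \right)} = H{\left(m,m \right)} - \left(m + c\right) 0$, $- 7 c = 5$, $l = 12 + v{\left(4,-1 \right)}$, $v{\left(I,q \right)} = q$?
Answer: $-187$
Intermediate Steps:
$H{\left(x,E \right)} = 4 - E - x^{2} - E x$ ($H{\left(x,E \right)} = 4 - \left(\left(x x + x E\right) + E\right) = 4 - \left(\left(x^{2} + E x\right) + E\right) = 4 - \left(E + x^{2} + E x\right) = 4 - E - x^{2} - E x$)
$l = 11$ ($l = 12 - 1 = 11$)
$c = - \frac{5}{7}$ ($c = \left(- \frac{1}{7}\right) 5 = - \frac{5}{7} \approx -0.71429$)
$u{\left(m \right)} = 4 - m - 2 m^{2}$ ($u{\left(m \right)} = \left(4 - m - m^{2} - m m\right) - \left(m - \frac{5}{7}\right) 0 = \left(4 - m - m^{2} - m^{2}\right) - \left(- \frac{5}{7} + m\right) 0 = \left(4 - m - 2 m^{2}\right) - 0 = \left(4 - m - 2 m^{2}\right) + 0 = 4 - m - 2 m^{2}$)
$l u{\left(3 \right)} = 11 \left(4 - 3 - 2 \cdot 3^{2}\right) = 11 \left(4 - 3 - 18\right) = 11 \left(-17\right) = -187$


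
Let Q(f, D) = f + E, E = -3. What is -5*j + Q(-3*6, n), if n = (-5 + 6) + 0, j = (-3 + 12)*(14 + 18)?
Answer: -1461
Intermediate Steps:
j = 288 (j = 9*32 = 288)
n = 1 (n = 1 + 0 = 1)
Q(f, D) = -3 + f (Q(f, D) = f - 3 = -3 + f)
-5*j + Q(-3*6, n) = -5*288 + (-3 - 3*6) = -1440 + (-3 - 18) = -1440 - 21 = -1461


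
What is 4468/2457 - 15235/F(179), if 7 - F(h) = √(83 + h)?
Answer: 87659483/174447 + 15235*√262/213 ≈ 1660.2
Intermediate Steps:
F(h) = 7 - √(83 + h)
4468/2457 - 15235/F(179) = 4468/2457 - 15235/(7 - √(83 + 179)) = 4468*(1/2457) - 15235/(7 - √262) = 4468/2457 - 15235/(7 - √262)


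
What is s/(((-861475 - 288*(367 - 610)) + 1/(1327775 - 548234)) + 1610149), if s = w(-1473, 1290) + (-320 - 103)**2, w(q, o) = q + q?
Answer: 137185963803/638177475979 ≈ 0.21497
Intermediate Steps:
w(q, o) = 2*q
s = 175983 (s = 2*(-1473) + (-320 - 103)**2 = -2946 + (-423)**2 = -2946 + 178929 = 175983)
s/(((-861475 - 288*(367 - 610)) + 1/(1327775 - 548234)) + 1610149) = 175983/(((-861475 - 288*(367 - 610)) + 1/(1327775 - 548234)) + 1610149) = 175983/(((-861475 - 288*(-243)) + 1/779541) + 1610149) = 175983/(((-861475 + 69984) + 1/779541) + 1610149) = 175983/((-791491 + 1/779541) + 1610149) = 175983/(-616999685630/779541 + 1610149) = 175983/(638177475979/779541) = 175983*(779541/638177475979) = 137185963803/638177475979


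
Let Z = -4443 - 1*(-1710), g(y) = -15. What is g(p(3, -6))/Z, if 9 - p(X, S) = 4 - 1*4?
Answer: 5/911 ≈ 0.0054885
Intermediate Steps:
p(X, S) = 9 (p(X, S) = 9 - (4 - 1*4) = 9 - (4 - 4) = 9 - 1*0 = 9 + 0 = 9)
Z = -2733 (Z = -4443 + 1710 = -2733)
g(p(3, -6))/Z = -15/(-2733) = -15*(-1/2733) = 5/911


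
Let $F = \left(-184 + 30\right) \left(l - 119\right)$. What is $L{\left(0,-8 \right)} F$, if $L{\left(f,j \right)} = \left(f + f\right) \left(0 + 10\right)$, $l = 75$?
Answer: $0$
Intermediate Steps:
$F = 6776$ ($F = \left(-184 + 30\right) \left(75 - 119\right) = \left(-154\right) \left(-44\right) = 6776$)
$L{\left(f,j \right)} = 20 f$ ($L{\left(f,j \right)} = 2 f 10 = 20 f$)
$L{\left(0,-8 \right)} F = 20 \cdot 0 \cdot 6776 = 0 \cdot 6776 = 0$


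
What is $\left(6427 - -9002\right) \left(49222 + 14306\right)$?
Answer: $980173512$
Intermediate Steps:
$\left(6427 - -9002\right) \left(49222 + 14306\right) = \left(6427 + \left(-9135 + 18137\right)\right) 63528 = \left(6427 + 9002\right) 63528 = 15429 \cdot 63528 = 980173512$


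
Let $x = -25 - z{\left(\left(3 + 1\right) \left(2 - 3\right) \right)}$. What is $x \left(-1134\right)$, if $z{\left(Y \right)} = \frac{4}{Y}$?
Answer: $27216$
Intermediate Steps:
$x = -24$ ($x = -25 - \frac{4}{\left(3 + 1\right) \left(2 - 3\right)} = -25 - \frac{4}{4 \left(-1\right)} = -25 - \frac{4}{-4} = -25 - 4 \left(- \frac{1}{4}\right) = -25 - -1 = -25 + 1 = -24$)
$x \left(-1134\right) = \left(-24\right) \left(-1134\right) = 27216$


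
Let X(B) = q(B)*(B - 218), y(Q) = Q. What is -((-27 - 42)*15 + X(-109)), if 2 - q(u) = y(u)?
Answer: 37332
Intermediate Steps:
q(u) = 2 - u
X(B) = (-218 + B)*(2 - B) (X(B) = (2 - B)*(B - 218) = (2 - B)*(-218 + B) = (-218 + B)*(2 - B))
-((-27 - 42)*15 + X(-109)) = -((-27 - 42)*15 - (-218 - 109)*(-2 - 109)) = -(-69*15 - 1*(-327)*(-111)) = -(-1035 - 36297) = -1*(-37332) = 37332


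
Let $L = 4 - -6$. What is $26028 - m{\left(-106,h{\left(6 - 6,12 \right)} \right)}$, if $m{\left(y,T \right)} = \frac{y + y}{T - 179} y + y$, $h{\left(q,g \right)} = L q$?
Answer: $\frac{4700458}{179} \approx 26260.0$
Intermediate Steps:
$L = 10$ ($L = 4 + 6 = 10$)
$h{\left(q,g \right)} = 10 q$
$m{\left(y,T \right)} = y + \frac{2 y^{2}}{-179 + T}$ ($m{\left(y,T \right)} = \frac{2 y}{-179 + T} y + y = \frac{2 y^{2}}{-179 + T} + y = y + \frac{2 y^{2}}{-179 + T}$)
$26028 - m{\left(-106,h{\left(6 - 6,12 \right)} \right)} = 26028 - - \frac{106 \left(-179 + 10 \left(6 - 6\right) + 2 \left(-106\right)\right)}{-179 + 10 \left(6 - 6\right)} = 26028 - - \frac{106 \left(-179 + 10 \cdot 0 - 212\right)}{-179 + 10 \cdot 0} = 26028 - - \frac{106 \left(-179 + 0 - 212\right)}{-179 + 0} = 26028 - \left(-106\right) \frac{1}{-179} \left(-391\right) = 26028 - \left(-106\right) \left(- \frac{1}{179}\right) \left(-391\right) = 26028 - - \frac{41446}{179} = 26028 + \frac{41446}{179} = \frac{4700458}{179}$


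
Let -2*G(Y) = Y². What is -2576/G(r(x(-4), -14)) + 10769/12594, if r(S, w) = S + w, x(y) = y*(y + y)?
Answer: 5697787/340038 ≈ 16.756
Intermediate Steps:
x(y) = 2*y² (x(y) = y*(2*y) = 2*y²)
G(Y) = -Y²/2
-2576/G(r(x(-4), -14)) + 10769/12594 = -2576*(-2/(2*(-4)² - 14)²) + 10769/12594 = -2576*(-2/(2*16 - 14)²) + 10769*(1/12594) = -2576*(-2/(32 - 14)²) + 10769/12594 = -2576/((-½*18²)) + 10769/12594 = -2576/((-½*324)) + 10769/12594 = -2576/(-162) + 10769/12594 = -2576*(-1/162) + 10769/12594 = 1288/81 + 10769/12594 = 5697787/340038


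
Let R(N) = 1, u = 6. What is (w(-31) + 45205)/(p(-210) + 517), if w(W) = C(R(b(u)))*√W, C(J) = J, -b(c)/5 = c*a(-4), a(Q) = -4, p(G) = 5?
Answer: 45205/522 + I*√31/522 ≈ 86.6 + 0.010666*I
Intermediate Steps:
b(c) = 20*c (b(c) = -5*c*(-4) = -(-20)*c = 20*c)
w(W) = √W (w(W) = 1*√W = √W)
(w(-31) + 45205)/(p(-210) + 517) = (√(-31) + 45205)/(5 + 517) = (I*√31 + 45205)/522 = (45205 + I*√31)*(1/522) = 45205/522 + I*√31/522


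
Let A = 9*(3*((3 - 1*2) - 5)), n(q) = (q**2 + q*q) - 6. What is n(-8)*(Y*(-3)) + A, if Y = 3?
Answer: -1206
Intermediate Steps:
n(q) = -6 + 2*q**2 (n(q) = (q**2 + q**2) - 6 = 2*q**2 - 6 = -6 + 2*q**2)
A = -108 (A = 9*(3*((3 - 2) - 5)) = 9*(3*(1 - 5)) = 9*(3*(-4)) = 9*(-12) = -108)
n(-8)*(Y*(-3)) + A = (-6 + 2*(-8)**2)*(3*(-3)) - 108 = (-6 + 2*64)*(-9) - 108 = (-6 + 128)*(-9) - 108 = 122*(-9) - 108 = -1098 - 108 = -1206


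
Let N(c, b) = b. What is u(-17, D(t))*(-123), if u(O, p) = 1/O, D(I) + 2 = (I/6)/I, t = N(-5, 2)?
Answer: 123/17 ≈ 7.2353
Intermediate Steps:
t = 2
D(I) = -11/6 (D(I) = -2 + (I/6)/I = -2 + 1/6 = -11/6)
u(-17, D(t))*(-123) = -123/(-17) = -1/17*(-123) = 123/17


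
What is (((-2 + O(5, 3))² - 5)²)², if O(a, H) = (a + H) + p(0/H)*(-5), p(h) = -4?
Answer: 202716958081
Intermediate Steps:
O(a, H) = 20 + H + a (O(a, H) = (a + H) - 4*(-5) = (H + a) + 20 = 20 + H + a)
(((-2 + O(5, 3))² - 5)²)² = (((-2 + (20 + 3 + 5))² - 5)²)² = (((-2 + 28)² - 5)²)² = ((26² - 5)²)² = ((676 - 5)²)² = (671²)² = 450241² = 202716958081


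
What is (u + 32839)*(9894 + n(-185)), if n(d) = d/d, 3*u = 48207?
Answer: 483944660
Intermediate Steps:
u = 16069 (u = (⅓)*48207 = 16069)
n(d) = 1
(u + 32839)*(9894 + n(-185)) = (16069 + 32839)*(9894 + 1) = 48908*9895 = 483944660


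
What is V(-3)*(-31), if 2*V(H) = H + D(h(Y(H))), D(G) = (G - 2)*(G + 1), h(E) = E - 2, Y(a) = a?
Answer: -775/2 ≈ -387.50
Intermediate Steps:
h(E) = -2 + E
D(G) = (1 + G)*(-2 + G) (D(G) = (-2 + G)*(1 + G) = (1 + G)*(-2 + G))
V(H) = (-2 + H)**2/2 (V(H) = (H + (-2 + (-2 + H)**2 - (-2 + H)))/2 = (H + (-2 + (-2 + H)**2 + (2 - H)))/2 = (H + ((-2 + H)**2 - H))/2 = (-2 + H)**2/2)
V(-3)*(-31) = ((-2 - 3)**2/2)*(-31) = ((1/2)*(-5)**2)*(-31) = ((1/2)*25)*(-31) = (25/2)*(-31) = -775/2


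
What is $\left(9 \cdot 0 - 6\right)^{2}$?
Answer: $36$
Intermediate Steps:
$\left(9 \cdot 0 - 6\right)^{2} = \left(0 - 6\right)^{2} = \left(-6\right)^{2} = 36$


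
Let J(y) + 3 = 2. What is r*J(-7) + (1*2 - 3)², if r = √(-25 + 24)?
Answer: 1 - I ≈ 1.0 - 1.0*I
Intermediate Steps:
J(y) = -1 (J(y) = -3 + 2 = -1)
r = I (r = √(-1) = I ≈ 1.0*I)
r*J(-7) + (1*2 - 3)² = I*(-1) + (1*2 - 3)² = -I + (2 - 3)² = -I + (-1)² = -I + 1 = 1 - I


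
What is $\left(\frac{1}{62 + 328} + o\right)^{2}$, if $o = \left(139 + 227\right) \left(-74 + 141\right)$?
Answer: $\frac{91462081543561}{152100} \approx 6.0133 \cdot 10^{8}$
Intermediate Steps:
$o = 24522$ ($o = 366 \cdot 67 = 24522$)
$\left(\frac{1}{62 + 328} + o\right)^{2} = \left(\frac{1}{62 + 328} + 24522\right)^{2} = \left(\frac{1}{390} + 24522\right)^{2} = \left(\frac{9563581}{390}\right)^{2} = \frac{91462081543561}{152100}$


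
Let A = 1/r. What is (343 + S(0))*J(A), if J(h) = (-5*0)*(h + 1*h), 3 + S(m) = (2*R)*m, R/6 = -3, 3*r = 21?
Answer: 0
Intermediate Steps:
r = 7 (r = (1/3)*21 = 7)
R = -18 (R = 6*(-3) = -18)
S(m) = -3 - 36*m (S(m) = -3 + (2*(-18))*m = -3 - 36*m)
A = 1/7 ≈ 0.14286
J(h) = 0 (J(h) = 0*(h + h) = 0*(2*h) = 0)
(343 + S(0))*J(A) = (343 + (-3 - 36*0))*0 = (343 + (-3 + 0))*0 = (343 - 3)*0 = 340*0 = 0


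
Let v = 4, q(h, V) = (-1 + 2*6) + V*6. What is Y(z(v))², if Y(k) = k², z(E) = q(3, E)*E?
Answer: 384160000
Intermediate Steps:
q(h, V) = 11 + 6*V (q(h, V) = (-1 + 12) + 6*V = 11 + 6*V)
z(E) = E*(11 + 6*E) (z(E) = (11 + 6*E)*E = E*(11 + 6*E))
Y(z(v))² = ((4*(11 + 6*4))²)² = ((4*(11 + 24))²)² = ((4*35)²)² = (140²)² = 19600² = 384160000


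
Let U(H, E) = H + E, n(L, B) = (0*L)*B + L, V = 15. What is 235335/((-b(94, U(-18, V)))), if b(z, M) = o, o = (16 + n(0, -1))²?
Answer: -235335/256 ≈ -919.28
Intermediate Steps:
n(L, B) = L (n(L, B) = 0*B + L = 0 + L = L)
U(H, E) = E + H
o = 256 (o = (16 + 0)² = 16² = 256)
b(z, M) = 256
235335/((-b(94, U(-18, V)))) = 235335/((-1*256)) = 235335/(-256) = 235335*(-1/256) = -235335/256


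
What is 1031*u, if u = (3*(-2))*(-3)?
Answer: 18558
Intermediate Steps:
u = 18 (u = -6*(-3) = 18)
1031*u = 1031*18 = 18558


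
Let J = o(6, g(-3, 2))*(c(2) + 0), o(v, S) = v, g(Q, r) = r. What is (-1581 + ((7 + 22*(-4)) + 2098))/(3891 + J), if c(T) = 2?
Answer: 436/3903 ≈ 0.11171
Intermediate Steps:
J = 12 (J = 6*(2 + 0) = 6*2 = 12)
(-1581 + ((7 + 22*(-4)) + 2098))/(3891 + J) = (-1581 + ((7 + 22*(-4)) + 2098))/(3891 + 12) = (-1581 + ((7 - 88) + 2098))/3903 = (-1581 + (-81 + 2098))*(1/3903) = (-1581 + 2017)*(1/3903) = 436*(1/3903) = 436/3903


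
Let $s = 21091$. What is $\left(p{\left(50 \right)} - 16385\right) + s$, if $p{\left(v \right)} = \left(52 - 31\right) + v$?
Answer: $4777$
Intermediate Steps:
$p{\left(v \right)} = 21 + v$
$\left(p{\left(50 \right)} - 16385\right) + s = \left(\left(21 + 50\right) - 16385\right) + 21091 = \left(71 - 16385\right) + 21091 = -16314 + 21091 = 4777$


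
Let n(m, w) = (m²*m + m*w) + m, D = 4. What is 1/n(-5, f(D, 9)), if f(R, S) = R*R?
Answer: -1/210 ≈ -0.0047619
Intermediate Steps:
f(R, S) = R²
n(m, w) = m + m³ + m*w (n(m, w) = (m³ + m*w) + m = m + m³ + m*w)
1/n(-5, f(D, 9)) = 1/(-5*(1 + 4² + (-5)²)) = 1/(-5*(1 + 16 + 25)) = 1/(-5*42) = 1/(-210) = -1/210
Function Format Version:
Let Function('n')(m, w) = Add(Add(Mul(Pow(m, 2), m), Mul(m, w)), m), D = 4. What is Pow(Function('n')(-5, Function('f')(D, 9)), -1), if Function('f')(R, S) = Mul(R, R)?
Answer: Rational(-1, 210) ≈ -0.0047619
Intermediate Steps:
Function('f')(R, S) = Pow(R, 2)
Function('n')(m, w) = Add(m, Pow(m, 3), Mul(m, w)) (Function('n')(m, w) = Add(Add(Pow(m, 3), Mul(m, w)), m) = Add(m, Pow(m, 3), Mul(m, w)))
Pow(Function('n')(-5, Function('f')(D, 9)), -1) = Pow(Mul(-5, Add(1, Pow(4, 2), Pow(-5, 2))), -1) = Pow(Mul(-5, Add(1, 16, 25)), -1) = Pow(Mul(-5, 42), -1) = Pow(-210, -1) = Rational(-1, 210)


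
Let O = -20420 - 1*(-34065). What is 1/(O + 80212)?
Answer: 1/93857 ≈ 1.0655e-5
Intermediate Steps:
O = 13645 (O = -20420 + 34065 = 13645)
1/(O + 80212) = 1/(13645 + 80212) = 1/93857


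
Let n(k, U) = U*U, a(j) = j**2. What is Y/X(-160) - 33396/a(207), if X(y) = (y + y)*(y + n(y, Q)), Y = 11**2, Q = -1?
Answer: -8183593/10532160 ≈ -0.77701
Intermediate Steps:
n(k, U) = U**2
Y = 121
X(y) = 2*y*(1 + y) (X(y) = (y + y)*(y + (-1)**2) = (2*y)*(y + 1) = (2*y)*(1 + y) = 2*y*(1 + y))
Y/X(-160) - 33396/a(207) = 121/((2*(-160)*(1 - 160))) - 33396/(207**2) = 121/((2*(-160)*(-159))) - 33396/42849 = 121/50880 - 33396*1/42849 = 121*(1/50880) - 484/621 = 121/50880 - 484/621 = -8183593/10532160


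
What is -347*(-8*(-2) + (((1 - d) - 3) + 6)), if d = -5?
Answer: -8675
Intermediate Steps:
-347*(-8*(-2) + (((1 - d) - 3) + 6)) = -347*(-8*(-2) + (((1 - 1*(-5)) - 3) + 6)) = -347*(16 + (((1 + 5) - 3) + 6)) = -347*(16 + ((6 - 3) + 6)) = -347*(16 + (3 + 6)) = -347*(16 + 9) = -347*25 = -8675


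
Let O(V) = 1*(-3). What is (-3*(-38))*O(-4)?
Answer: -342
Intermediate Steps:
O(V) = -3
(-3*(-38))*O(-4) = -3*(-38)*(-3) = 114*(-3) = -342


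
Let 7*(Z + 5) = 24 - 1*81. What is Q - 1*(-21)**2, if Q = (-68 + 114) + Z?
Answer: -2857/7 ≈ -408.14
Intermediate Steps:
Z = -92/7 (Z = -5 + (24 - 1*81)/7 = -5 + (24 - 81)/7 = -5 + (1/7)*(-57) = -5 - 57/7 = -92/7 ≈ -13.143)
Q = 230/7 (Q = (-68 + 114) - 92/7 = 46 - 92/7 = 230/7 ≈ 32.857)
Q - 1*(-21)**2 = 230/7 - 1*(-21)**2 = 230/7 - 1*441 = 230/7 - 441 = -2857/7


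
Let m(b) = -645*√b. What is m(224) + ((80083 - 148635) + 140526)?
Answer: 71974 - 2580*√14 ≈ 62321.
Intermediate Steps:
m(224) + ((80083 - 148635) + 140526) = -2580*√14 + ((80083 - 148635) + 140526) = -2580*√14 + (-68552 + 140526) = -2580*√14 + 71974 = 71974 - 2580*√14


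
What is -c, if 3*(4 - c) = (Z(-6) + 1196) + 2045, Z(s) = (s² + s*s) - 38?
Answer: 3263/3 ≈ 1087.7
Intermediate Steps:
Z(s) = -38 + 2*s² (Z(s) = (s² + s²) - 38 = 2*s² - 38 = -38 + 2*s²)
c = -3263/3 (c = 4 - (((-38 + 2*(-6)²) + 1196) + 2045)/3 = 4 - (((-38 + 2*36) + 1196) + 2045)/3 = 4 - (((-38 + 72) + 1196) + 2045)/3 = 4 - ((34 + 1196) + 2045)/3 = 4 - (1230 + 2045)/3 = 4 - ⅓*3275 = 4 - 3275/3 = -3263/3 ≈ -1087.7)
-c = -1*(-3263/3) = 3263/3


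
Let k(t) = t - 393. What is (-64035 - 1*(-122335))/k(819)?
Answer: 29150/213 ≈ 136.85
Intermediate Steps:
k(t) = -393 + t
(-64035 - 1*(-122335))/k(819) = (-64035 - 1*(-122335))/(-393 + 819) = (-64035 + 122335)/426 = 58300*(1/426) = 29150/213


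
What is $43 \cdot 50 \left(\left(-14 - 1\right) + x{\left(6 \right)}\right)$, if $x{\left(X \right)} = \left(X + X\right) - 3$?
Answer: $-12900$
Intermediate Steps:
$x{\left(X \right)} = -3 + 2 X$ ($x{\left(X \right)} = 2 X - 3 = -3 + 2 X$)
$43 \cdot 50 \left(\left(-14 - 1\right) + x{\left(6 \right)}\right) = 43 \cdot 50 \left(\left(-14 - 1\right) + \left(-3 + 2 \cdot 6\right)\right) = 2150 \left(-15 + \left(-3 + 12\right)\right) = 2150 \left(-15 + 9\right) = 2150 \left(-6\right) = -12900$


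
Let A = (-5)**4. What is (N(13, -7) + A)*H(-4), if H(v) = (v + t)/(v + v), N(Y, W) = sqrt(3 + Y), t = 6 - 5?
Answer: 1887/8 ≈ 235.88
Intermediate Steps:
t = 1
A = 625
H(v) = (1 + v)/(2*v) (H(v) = (v + 1)/(v + v) = (1 + v)/((2*v)) = (1 + v)*(1/(2*v)) = (1 + v)/(2*v))
(N(13, -7) + A)*H(-4) = (sqrt(3 + 13) + 625)*((1/2)*(1 - 4)/(-4)) = (sqrt(16) + 625)*((1/2)*(-1/4)*(-3)) = (4 + 625)*(3/8) = 629*(3/8) = 1887/8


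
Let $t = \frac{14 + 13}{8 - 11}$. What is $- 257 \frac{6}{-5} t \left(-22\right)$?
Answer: $\frac{305316}{5} \approx 61063.0$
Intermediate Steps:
$t = -9$ ($t = \frac{27}{-3} = 27 \left(- \frac{1}{3}\right) = -9$)
$- 257 \frac{6}{-5} t \left(-22\right) = - 257 \frac{6}{-5} \left(-9\right) \left(-22\right) = - 257 \cdot 6 \left(- \frac{1}{5}\right) \left(-9\right) \left(-22\right) = - 257 \left(- \frac{6}{5}\right) \left(-9\right) \left(-22\right) = - 257 \cdot \frac{54}{5} \left(-22\right) = \left(-257\right) \left(- \frac{1188}{5}\right) = \frac{305316}{5}$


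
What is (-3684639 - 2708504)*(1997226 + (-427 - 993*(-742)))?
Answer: -17476327670515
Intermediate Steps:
(-3684639 - 2708504)*(1997226 + (-427 - 993*(-742))) = -6393143*(1997226 + (-427 + 736806)) = -6393143*(1997226 + 736379) = -6393143*2733605 = -17476327670515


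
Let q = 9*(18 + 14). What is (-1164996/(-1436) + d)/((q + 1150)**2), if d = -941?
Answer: -23285/371177998 ≈ -6.2733e-5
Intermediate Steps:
q = 288 (q = 9*32 = 288)
(-1164996/(-1436) + d)/((q + 1150)**2) = (-1164996/(-1436) - 941)/((288 + 1150)**2) = (-1164996*(-1)/1436 - 941)/(1438**2) = (-828*(-1407/1436) - 941)/2067844 = (291249/359 - 941)*(1/2067844) = -46570/359*1/2067844 = -23285/371177998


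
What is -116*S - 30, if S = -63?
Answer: 7278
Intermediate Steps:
-116*S - 30 = -116*(-63) - 30 = 7308 - 30 = 7278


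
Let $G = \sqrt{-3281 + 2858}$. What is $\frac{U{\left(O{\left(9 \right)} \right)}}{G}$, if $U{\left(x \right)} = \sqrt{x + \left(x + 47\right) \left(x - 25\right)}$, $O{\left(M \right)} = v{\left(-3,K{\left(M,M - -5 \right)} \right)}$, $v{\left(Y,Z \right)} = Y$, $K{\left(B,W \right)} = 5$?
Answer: $\frac{\sqrt{58045}}{141} \approx 1.7087$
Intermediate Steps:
$O{\left(M \right)} = -3$
$U{\left(x \right)} = \sqrt{x + \left(-25 + x\right) \left(47 + x\right)}$ ($U{\left(x \right)} = \sqrt{x + \left(47 + x\right) \left(-25 + x\right)} = \sqrt{x + \left(-25 + x\right) \left(47 + x\right)}$)
$G = 3 i \sqrt{47}$ ($G = \sqrt{-423} = 3 i \sqrt{47} \approx 20.567 i$)
$\frac{U{\left(O{\left(9 \right)} \right)}}{G} = \frac{\sqrt{-1175 + \left(-3\right)^{2} + 23 \left(-3\right)}}{3 i \sqrt{47}} = \sqrt{-1175 + 9 - 69} \left(- \frac{i \sqrt{47}}{141}\right) = \sqrt{-1235} \left(- \frac{i \sqrt{47}}{141}\right) = i \sqrt{1235} \left(- \frac{i \sqrt{47}}{141}\right) = \frac{\sqrt{58045}}{141}$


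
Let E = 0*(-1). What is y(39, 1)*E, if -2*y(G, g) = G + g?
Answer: 0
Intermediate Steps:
y(G, g) = -G/2 - g/2 (y(G, g) = -(G + g)/2 = -G/2 - g/2)
E = 0
y(39, 1)*E = (-1/2*39 - 1/2*1)*0 = (-39/2 - 1/2)*0 = -20*0 = 0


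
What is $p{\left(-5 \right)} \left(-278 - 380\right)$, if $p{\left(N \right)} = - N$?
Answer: $-3290$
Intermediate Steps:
$p{\left(-5 \right)} \left(-278 - 380\right) = \left(-1\right) \left(-5\right) \left(-278 - 380\right) = 5 \left(-278 - 380\right) = 5 \left(-658\right) = -3290$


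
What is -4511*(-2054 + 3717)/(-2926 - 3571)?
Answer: 7501793/6497 ≈ 1154.7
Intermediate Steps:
-4511*(-2054 + 3717)/(-2926 - 3571) = -4511/((-6497/1663)) = -4511/((-6497*1/1663)) = -4511/(-6497/1663) = -4511*(-1663/6497) = 7501793/6497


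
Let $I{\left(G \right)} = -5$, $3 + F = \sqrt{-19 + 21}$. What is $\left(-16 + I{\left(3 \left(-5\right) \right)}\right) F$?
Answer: $63 - 21 \sqrt{2} \approx 33.302$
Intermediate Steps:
$F = -3 + \sqrt{2}$ ($F = -3 + \sqrt{-19 + 21} = -3 + \sqrt{2} \approx -1.5858$)
$\left(-16 + I{\left(3 \left(-5\right) \right)}\right) F = \left(-16 - 5\right) \left(-3 + \sqrt{2}\right) = - 21 \left(-3 + \sqrt{2}\right) = 63 - 21 \sqrt{2}$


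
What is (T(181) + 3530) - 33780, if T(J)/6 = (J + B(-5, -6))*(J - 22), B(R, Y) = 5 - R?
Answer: 151964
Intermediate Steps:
T(J) = 6*(-22 + J)*(10 + J) (T(J) = 6*((J + (5 - 1*(-5)))*(J - 22)) = 6*((J + (5 + 5))*(-22 + J)) = 6*((J + 10)*(-22 + J)) = 6*((10 + J)*(-22 + J)) = 6*((-22 + J)*(10 + J)) = 6*(-22 + J)*(10 + J))
(T(181) + 3530) - 33780 = ((-1320 - 72*181 + 6*181²) + 3530) - 33780 = ((-1320 - 13032 + 6*32761) + 3530) - 33780 = ((-1320 - 13032 + 196566) + 3530) - 33780 = (182214 + 3530) - 33780 = 185744 - 33780 = 151964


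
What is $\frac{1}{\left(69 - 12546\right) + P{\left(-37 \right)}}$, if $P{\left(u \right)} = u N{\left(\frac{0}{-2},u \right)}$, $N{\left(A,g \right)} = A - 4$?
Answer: $- \frac{1}{12329} \approx -8.111 \cdot 10^{-5}$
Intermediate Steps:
$N{\left(A,g \right)} = -4 + A$
$P{\left(u \right)} = - 4 u$ ($P{\left(u \right)} = u \left(-4 + \frac{0}{-2}\right) = u \left(-4 + 0 \left(- \frac{1}{2}\right)\right) = u \left(-4 + 0\right) = u \left(-4\right) = - 4 u$)
$\frac{1}{\left(69 - 12546\right) + P{\left(-37 \right)}} = \frac{1}{\left(69 - 12546\right) - -148} = \frac{1}{\left(69 - 12546\right) + 148} = \frac{1}{-12477 + 148} = \frac{1}{-12329} = - \frac{1}{12329}$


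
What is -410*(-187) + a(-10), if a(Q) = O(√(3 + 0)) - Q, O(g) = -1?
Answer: 76679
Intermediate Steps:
a(Q) = -1 - Q
-410*(-187) + a(-10) = -410*(-187) + (-1 - 1*(-10)) = 76670 + (-1 + 10) = 76670 + 9 = 76679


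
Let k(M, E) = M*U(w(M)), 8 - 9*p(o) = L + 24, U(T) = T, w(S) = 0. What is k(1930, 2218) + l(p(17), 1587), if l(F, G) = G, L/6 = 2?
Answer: 1587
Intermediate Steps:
L = 12 (L = 6*2 = 12)
p(o) = -28/9 (p(o) = 8/9 - (12 + 24)/9 = 8/9 - ⅑*36 = 8/9 - 4 = -28/9)
k(M, E) = 0 (k(M, E) = M*0 = 0)
k(1930, 2218) + l(p(17), 1587) = 0 + 1587 = 1587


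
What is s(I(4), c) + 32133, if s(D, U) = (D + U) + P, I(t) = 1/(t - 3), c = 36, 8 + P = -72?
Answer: 32090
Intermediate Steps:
P = -80 (P = -8 - 72 = -80)
I(t) = 1/(-3 + t)
s(D, U) = -80 + D + U (s(D, U) = (D + U) - 80 = -80 + D + U)
s(I(4), c) + 32133 = (-80 + 1/(-3 + 4) + 36) + 32133 = (-80 + 1/1 + 36) + 32133 = (-80 + 1 + 36) + 32133 = -43 + 32133 = 32090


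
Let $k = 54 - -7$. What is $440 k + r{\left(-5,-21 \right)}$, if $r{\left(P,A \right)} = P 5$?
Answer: $26815$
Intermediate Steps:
$r{\left(P,A \right)} = 5 P$
$k = 61$ ($k = 54 + 7 = 61$)
$440 k + r{\left(-5,-21 \right)} = 440 \cdot 61 + 5 \left(-5\right) = 26840 - 25 = 26815$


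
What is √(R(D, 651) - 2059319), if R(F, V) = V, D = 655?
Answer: 2*I*√514667 ≈ 1434.8*I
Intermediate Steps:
√(R(D, 651) - 2059319) = √(651 - 2059319) = √(-2058668) = 2*I*√514667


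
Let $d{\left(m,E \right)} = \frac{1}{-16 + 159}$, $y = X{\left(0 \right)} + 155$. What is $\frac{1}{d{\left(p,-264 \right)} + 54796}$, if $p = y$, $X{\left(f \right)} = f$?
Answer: $\frac{143}{7835829} \approx 1.8249 \cdot 10^{-5}$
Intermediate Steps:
$y = 155$ ($y = 0 + 155 = 155$)
$p = 155$
$d{\left(m,E \right)} = \frac{1}{143}$
$\frac{1}{d{\left(p,-264 \right)} + 54796} = \frac{1}{\frac{1}{143} + 54796} = \frac{1}{\frac{7835829}{143}} = \frac{143}{7835829}$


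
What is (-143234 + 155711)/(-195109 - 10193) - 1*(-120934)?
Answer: 8275993197/68434 ≈ 1.2093e+5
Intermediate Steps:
(-143234 + 155711)/(-195109 - 10193) - 1*(-120934) = 12477/(-205302) + 120934 = 12477*(-1/205302) + 120934 = -4159/68434 + 120934 = 8275993197/68434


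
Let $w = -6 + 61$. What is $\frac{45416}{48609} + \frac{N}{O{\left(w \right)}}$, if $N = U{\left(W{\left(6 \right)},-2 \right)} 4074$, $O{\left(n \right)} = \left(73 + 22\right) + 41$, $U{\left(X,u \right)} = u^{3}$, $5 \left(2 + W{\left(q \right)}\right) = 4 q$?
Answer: $- \frac{197260994}{826353} \approx -238.71$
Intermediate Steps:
$W{\left(q \right)} = -2 + \frac{4 q}{5}$
$w = 55$
$O{\left(n \right)} = 136$ ($O{\left(n \right)} = 95 + 41 = 136$)
$N = -32592$ ($N = \left(-2\right)^{3} \cdot 4074 = \left(-8\right) 4074 = -32592$)
$\frac{45416}{48609} + \frac{N}{O{\left(w \right)}} = \frac{45416}{48609} - \frac{32592}{136} = 45416 \cdot \frac{1}{48609} - \frac{4074}{17} = \frac{45416}{48609} - \frac{4074}{17} = - \frac{197260994}{826353}$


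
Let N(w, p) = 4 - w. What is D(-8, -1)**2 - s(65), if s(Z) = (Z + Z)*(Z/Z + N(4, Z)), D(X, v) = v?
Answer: -129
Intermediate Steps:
s(Z) = 2*Z (s(Z) = (Z + Z)*(Z/Z + (4 - 1*4)) = (2*Z)*(1 + (4 - 4)) = (2*Z)*(1 + 0) = (2*Z)*1 = 2*Z)
D(-8, -1)**2 - s(65) = (-1)**2 - 2*65 = 1 - 1*130 = 1 - 130 = -129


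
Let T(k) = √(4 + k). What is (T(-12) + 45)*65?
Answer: 2925 + 130*I*√2 ≈ 2925.0 + 183.85*I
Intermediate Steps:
(T(-12) + 45)*65 = (√(4 - 12) + 45)*65 = (√(-8) + 45)*65 = (2*I*√2 + 45)*65 = (45 + 2*I*√2)*65 = 2925 + 130*I*√2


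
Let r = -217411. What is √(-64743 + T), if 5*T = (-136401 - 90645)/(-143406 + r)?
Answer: 3*I*√23413344592080585/1804085 ≈ 254.45*I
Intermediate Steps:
T = 227046/1804085 (T = ((-136401 - 90645)/(-143406 - 217411))/5 = (-227046/(-360817))/5 = (-227046*(-1/360817))/5 = (⅕)*(227046/360817) = 227046/1804085 ≈ 0.12585)
√(-64743 + T) = √(-64743 + 227046/1804085) = √(-116801648109/1804085) = 3*I*√23413344592080585/1804085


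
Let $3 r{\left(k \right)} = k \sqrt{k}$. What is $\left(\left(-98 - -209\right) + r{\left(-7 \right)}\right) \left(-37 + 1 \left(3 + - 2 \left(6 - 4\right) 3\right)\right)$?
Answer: $-5106 + \frac{322 i \sqrt{7}}{3} \approx -5106.0 + 283.98 i$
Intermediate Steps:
$r{\left(k \right)} = \frac{k^{\frac{3}{2}}}{3}$ ($r{\left(k \right)} = \frac{k \sqrt{k}}{3} = \frac{k^{\frac{3}{2}}}{3}$)
$\left(\left(-98 - -209\right) + r{\left(-7 \right)}\right) \left(-37 + 1 \left(3 + - 2 \left(6 - 4\right) 3\right)\right) = \left(\left(-98 - -209\right) + \frac{\left(-7\right)^{\frac{3}{2}}}{3}\right) \left(-37 + 1 \left(3 + - 2 \left(6 - 4\right) 3\right)\right) = \left(\left(-98 + 209\right) + \frac{\left(-7\right) i \sqrt{7}}{3}\right) \left(-37 + 1 \left(3 + \left(-2\right) 2 \cdot 3\right)\right) = \left(111 - \frac{7 i \sqrt{7}}{3}\right) \left(-37 + 1 \left(3 - 12\right)\right) = \left(111 - \frac{7 i \sqrt{7}}{3}\right) \left(-37 + 1 \left(-9\right)\right) = \left(111 - \frac{7 i \sqrt{7}}{3}\right) \left(-37 - 9\right) = \left(111 - \frac{7 i \sqrt{7}}{3}\right) \left(-46\right) = -5106 + \frac{322 i \sqrt{7}}{3}$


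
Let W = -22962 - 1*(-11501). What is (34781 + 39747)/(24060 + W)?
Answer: 74528/12599 ≈ 5.9154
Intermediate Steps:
W = -11461 (W = -22962 + 11501 = -11461)
(34781 + 39747)/(24060 + W) = (34781 + 39747)/(24060 - 11461) = 74528/12599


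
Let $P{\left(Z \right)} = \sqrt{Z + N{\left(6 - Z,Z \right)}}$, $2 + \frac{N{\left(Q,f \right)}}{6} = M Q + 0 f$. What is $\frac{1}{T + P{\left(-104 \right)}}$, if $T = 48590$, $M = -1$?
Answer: $\frac{24295}{1180494438} - \frac{i \sqrt{194}}{1180494438} \approx 2.058 \cdot 10^{-5} - 1.1799 \cdot 10^{-8} i$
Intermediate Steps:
$N{\left(Q,f \right)} = -12 - 6 Q$ ($N{\left(Q,f \right)} = -12 + 6 \left(- Q + 0 f\right) = -12 + 6 \left(- Q + 0\right) = -12 + 6 \left(- Q\right) = -12 - 6 Q$)
$P{\left(Z \right)} = \sqrt{-48 + 7 Z}$ ($P{\left(Z \right)} = \sqrt{Z - \left(12 + 6 \left(6 - Z\right)\right)} = \sqrt{Z + \left(-12 + \left(-36 + 6 Z\right)\right)} = \sqrt{Z + \left(-48 + 6 Z\right)} = \sqrt{-48 + 7 Z}$)
$\frac{1}{T + P{\left(-104 \right)}} = \frac{1}{48590 + \sqrt{-48 + 7 \left(-104\right)}} = \frac{1}{48590 + \sqrt{-48 - 728}} = \frac{1}{48590 + \sqrt{-776}} = \frac{1}{48590 + 2 i \sqrt{194}}$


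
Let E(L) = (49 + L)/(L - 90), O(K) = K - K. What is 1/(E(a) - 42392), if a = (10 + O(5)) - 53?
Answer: -133/5638142 ≈ -2.3589e-5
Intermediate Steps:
O(K) = 0
a = -43 (a = (10 + 0) - 53 = 10 - 53 = -43)
E(L) = (49 + L)/(-90 + L)
1/(E(a) - 42392) = 1/((49 - 43)/(-90 - 43) - 42392) = 1/(6/(-133) - 42392) = 1/(-1/133*6 - 42392) = 1/(-6/133 - 42392) = 1/(-5638142/133) = -133/5638142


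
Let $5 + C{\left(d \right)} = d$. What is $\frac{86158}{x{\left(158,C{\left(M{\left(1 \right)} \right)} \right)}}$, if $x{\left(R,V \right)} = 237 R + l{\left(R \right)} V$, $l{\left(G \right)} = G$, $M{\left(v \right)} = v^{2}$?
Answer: $\frac{43079}{18407} \approx 2.3404$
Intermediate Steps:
$C{\left(d \right)} = -5 + d$
$x{\left(R,V \right)} = 237 R + R V$
$\frac{86158}{x{\left(158,C{\left(M{\left(1 \right)} \right)} \right)}} = \frac{86158}{158 \left(237 - \left(5 - 1^{2}\right)\right)} = \frac{86158}{158 \left(237 + \left(-5 + 1\right)\right)} = \frac{86158}{158 \left(237 - 4\right)} = \frac{86158}{158 \cdot 233} = \frac{86158}{36814} = 86158 \cdot \frac{1}{36814} = \frac{43079}{18407}$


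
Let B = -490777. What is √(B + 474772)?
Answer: I*√16005 ≈ 126.51*I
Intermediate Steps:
√(B + 474772) = √(-490777 + 474772) = √(-16005) = I*√16005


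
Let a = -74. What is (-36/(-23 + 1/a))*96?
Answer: 255744/1703 ≈ 150.17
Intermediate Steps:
(-36/(-23 + 1/a))*96 = (-36/(-23 + 1/(-74)))*96 = (-36/(-23 - 1/74))*96 = (-36/(-1703/74))*96 = -74/1703*(-36)*96 = (2664/1703)*96 = 255744/1703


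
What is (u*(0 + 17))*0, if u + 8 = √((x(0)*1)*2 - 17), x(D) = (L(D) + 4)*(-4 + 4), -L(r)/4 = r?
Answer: 0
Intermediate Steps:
L(r) = -4*r
x(D) = 0 (x(D) = (-4*D + 4)*(-4 + 4) = (4 - 4*D)*0 = 0)
u = -8 + I*√17 (u = -8 + √((0*1)*2 - 17) = -8 + √(0*2 - 17) = -8 + √(0 - 17) = -8 + √(-17) = -8 + I*√17 ≈ -8.0 + 4.1231*I)
(u*(0 + 17))*0 = ((-8 + I*√17)*(0 + 17))*0 = ((-8 + I*√17)*17)*0 = (-136 + 17*I*√17)*0 = 0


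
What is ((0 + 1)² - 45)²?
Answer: 1936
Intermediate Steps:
((0 + 1)² - 45)² = (1² - 45)² = (1 - 45)² = (-44)² = 1936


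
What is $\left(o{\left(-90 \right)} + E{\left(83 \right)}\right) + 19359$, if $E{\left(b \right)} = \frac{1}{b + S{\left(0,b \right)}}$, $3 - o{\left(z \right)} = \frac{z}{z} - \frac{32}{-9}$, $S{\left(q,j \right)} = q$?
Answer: $\frac{14460020}{747} \approx 19357.0$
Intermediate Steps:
$o{\left(z \right)} = - \frac{14}{9}$ ($o{\left(z \right)} = 3 - \left(\frac{z}{z} - \frac{32}{-9}\right) = 3 - \left(1 - - \frac{32}{9}\right) = 3 - \left(1 + \frac{32}{9}\right) = 3 - \frac{41}{9} = - \frac{14}{9}$)
$E{\left(b \right)} = \frac{1}{b}$ ($E{\left(b \right)} = \frac{1}{b + 0} = \frac{1}{b}$)
$\left(o{\left(-90 \right)} + E{\left(83 \right)}\right) + 19359 = \left(- \frac{14}{9} + \frac{1}{83}\right) + 19359 = - \frac{1153}{747} + 19359 = \frac{14460020}{747}$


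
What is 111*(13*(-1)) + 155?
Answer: -1288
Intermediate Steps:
111*(13*(-1)) + 155 = 111*(-13) + 155 = -1443 + 155 = -1288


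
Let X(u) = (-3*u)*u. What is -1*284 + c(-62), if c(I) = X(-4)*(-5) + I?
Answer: -106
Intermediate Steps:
X(u) = -3*u**2
c(I) = 240 + I (c(I) = -3*(-4)**2*(-5) + I = -3*16*(-5) + I = -48*(-5) + I = 240 + I)
-1*284 + c(-62) = -1*284 + (240 - 62) = -284 + 178 = -106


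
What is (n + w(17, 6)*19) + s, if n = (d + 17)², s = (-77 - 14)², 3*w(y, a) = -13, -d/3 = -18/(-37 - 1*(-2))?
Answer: 31008143/3675 ≈ 8437.6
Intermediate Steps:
d = -54/35 (d = -(-54)/(-37 - 1*(-2)) = -(-54)/(-37 + 2) = -(-54)/(-35) = -(-54)*(-1)/35 = -3*18/35 = -54/35 ≈ -1.5429)
w(y, a) = -13/3 (w(y, a) = (⅓)*(-13) = -13/3)
s = 8281 (s = (-91)² = 8281)
n = 292681/1225 (n = (-54/35 + 17)² = (541/35)² = 292681/1225 ≈ 238.92)
(n + w(17, 6)*19) + s = (292681/1225 - 13/3*19) + 8281 = (292681/1225 - 247/3) + 8281 = 575468/3675 + 8281 = 31008143/3675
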